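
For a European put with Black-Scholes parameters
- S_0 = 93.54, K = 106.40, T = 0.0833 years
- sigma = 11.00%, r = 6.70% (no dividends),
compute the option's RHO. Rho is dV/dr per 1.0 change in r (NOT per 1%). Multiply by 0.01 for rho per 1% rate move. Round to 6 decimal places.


Answer: Rho = -8.813364

Derivation:
d1 = -3.8658087032; d2 = -3.8975566165
phi(d1) = 0.0002268601; exp(-qT) = 1.0000000000; exp(-rT) = 0.9944344454
N(-d2) = 0.9999514159
Rho = -K*T*exp(-rT)*N(-d2) = -106.4000 * 0.0833 * 0.9944344454 * 0.9999514159 = -8.813364


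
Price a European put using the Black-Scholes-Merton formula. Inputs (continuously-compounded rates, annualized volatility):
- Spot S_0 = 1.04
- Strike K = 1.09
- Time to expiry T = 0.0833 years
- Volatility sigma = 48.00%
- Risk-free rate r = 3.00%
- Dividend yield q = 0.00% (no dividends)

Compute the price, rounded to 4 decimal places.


Answer: Price = 0.0854

Derivation:
d1 = (ln(S/K) + (r - q + 0.5*sigma^2) * T) / (sigma * sqrt(T)) = -0.25164387
d2 = d1 - sigma * sqrt(T) = -0.39018022
exp(-rT) = 0.99750412; exp(-qT) = 1.00000000
P = K * exp(-rT) * N(-d2) - S_0 * exp(-qT) * N(-d1)
N(-d1) = 0.59934183; N(-d2) = 0.65179836
P = 1.0900 * 0.99750412 * 0.65179836 - 1.0400 * 1.00000000 * 0.59934183 = 0.0854


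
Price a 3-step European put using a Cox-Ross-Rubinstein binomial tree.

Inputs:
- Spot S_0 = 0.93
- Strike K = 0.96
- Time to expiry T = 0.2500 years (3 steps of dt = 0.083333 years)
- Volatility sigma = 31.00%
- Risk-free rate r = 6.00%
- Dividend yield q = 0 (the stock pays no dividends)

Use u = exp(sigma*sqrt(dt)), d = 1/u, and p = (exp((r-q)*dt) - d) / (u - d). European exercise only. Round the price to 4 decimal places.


dt = T/N = 0.083333
u = exp(sigma*sqrt(dt)) = 1.093616; d = 1/u = 0.914398
p = (exp((r-q)*dt) - d) / (u - d) = 0.505612
Discount per step: exp(-r*dt) = 0.995012
Stock lattice S(k, i) with i counting down-moves:
  k=0: S(0,0) = 0.9300
  k=1: S(1,0) = 1.0171; S(1,1) = 0.8504
  k=2: S(2,0) = 1.1123; S(2,1) = 0.9300; S(2,2) = 0.7776
  k=3: S(3,0) = 1.2164; S(3,1) = 1.0171; S(3,2) = 0.8504; S(3,3) = 0.7110
Terminal payoffs V(N, i) = max(K - S_T, 0):
  V(3,0) = 0.000000; V(3,1) = 0.000000; V(3,2) = 0.109610; V(3,3) = 0.248969
Backward induction: V(k, i) = exp(-r*dt) * [p * V(k+1, i) + (1-p) * V(k+1, i+1)].
  V(2,0) = exp(-r*dt) * [p*0.000000 + (1-p)*0.000000] = 0.000000
  V(2,1) = exp(-r*dt) * [p*0.000000 + (1-p)*0.109610] = 0.053920
  V(2,2) = exp(-r*dt) * [p*0.109610 + (1-p)*0.248969] = 0.177617
  V(1,0) = exp(-r*dt) * [p*0.000000 + (1-p)*0.053920] = 0.026524
  V(1,1) = exp(-r*dt) * [p*0.053920 + (1-p)*0.177617] = 0.114500
  V(0,0) = exp(-r*dt) * [p*0.026524 + (1-p)*0.114500] = 0.069669

Answer: Price = V(0,0) = 0.0697


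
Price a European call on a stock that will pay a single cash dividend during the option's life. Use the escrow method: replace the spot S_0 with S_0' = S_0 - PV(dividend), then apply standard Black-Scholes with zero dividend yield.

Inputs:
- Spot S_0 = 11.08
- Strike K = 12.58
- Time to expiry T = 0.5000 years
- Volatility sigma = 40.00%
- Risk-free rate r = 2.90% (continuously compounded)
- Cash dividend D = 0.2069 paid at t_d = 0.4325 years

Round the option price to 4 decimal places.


PV(D) = D * exp(-r * t_d) = 0.2069 * 0.98753583 = 0.20432116
S_0' = S_0 - PV(D) = 11.0800 - 0.20432116 = 10.87567884
d1 = (ln(S_0'/K) + (r + sigma^2/2)*T) / (sigma*sqrt(T)) = -0.32201379
d2 = d1 - sigma*sqrt(T) = -0.60485650
exp(-rT) = 0.98560462
N(d1) = 0.37372112; N(d2) = 0.27263717
C = S_0' * N(d1) - K * exp(-rT) * N(d2) = 10.87567884 * 0.37372112 - 12.5800 * 0.98560462 * 0.27263717 = 0.6841

Answer: Price = 0.6841


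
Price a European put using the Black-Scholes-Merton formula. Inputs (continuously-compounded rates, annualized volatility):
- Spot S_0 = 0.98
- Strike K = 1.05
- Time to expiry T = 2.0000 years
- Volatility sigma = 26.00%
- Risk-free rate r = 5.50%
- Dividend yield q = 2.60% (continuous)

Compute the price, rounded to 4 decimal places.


d1 = (ln(S/K) + (r - q + 0.5*sigma^2) * T) / (sigma * sqrt(T)) = 0.15395109
d2 = d1 - sigma * sqrt(T) = -0.21374443
exp(-rT) = 0.89583414; exp(-qT) = 0.94932887
P = K * exp(-rT) * N(-d2) - S_0 * exp(-qT) * N(-d1)
N(-d1) = 0.43882415; N(-d2) = 0.58462682
P = 1.0500 * 0.89583414 * 0.58462682 - 0.9800 * 0.94932887 * 0.43882415 = 0.1417

Answer: Price = 0.1417


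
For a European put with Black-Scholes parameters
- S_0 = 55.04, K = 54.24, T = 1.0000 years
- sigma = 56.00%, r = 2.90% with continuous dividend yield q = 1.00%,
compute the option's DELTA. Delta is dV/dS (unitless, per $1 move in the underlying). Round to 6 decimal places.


d1 = 0.3400741964; d2 = -0.2199258036
phi(d1) = 0.3765276621; exp(-qT) = 0.9900498337; exp(-rT) = 0.9714164645
N(-d1) = 0.3669003266
Delta = -exp(-qT) * N(-d1) = -0.9900498337 * 0.3669003266 = -0.363250

Answer: Delta = -0.363250


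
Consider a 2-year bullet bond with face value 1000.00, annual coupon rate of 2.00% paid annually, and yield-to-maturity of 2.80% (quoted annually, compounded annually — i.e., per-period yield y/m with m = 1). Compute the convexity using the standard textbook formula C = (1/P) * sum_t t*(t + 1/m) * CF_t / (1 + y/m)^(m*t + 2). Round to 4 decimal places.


Answer: Convexity = 5.6028

Derivation:
Coupon per period c = face * coupon_rate / m = 20.000000
Periods per year m = 1; per-period yield y/m = 0.028000
Number of cashflows N = 2
Cashflows (t years, CF_t, discount factor 1/(1+y/m)^(m*t), PV):
  t = 1.0000: CF_t = 20.000000, DF = 0.972763, PV = 19.455253
  t = 2.0000: CF_t = 1020.000000, DF = 0.946267, PV = 965.192509
Price P = sum_t PV_t = 984.647762
Convexity numerator sum_t t*(t + 1/m) * CF_t / (1+y/m)^(m*t + 2):
  t = 1.0000: term = 36.819734
  t = 2.0000: term = 5479.979874
Convexity = (1/P) * sum = 5516.799608 / 984.647762 = 5.602815


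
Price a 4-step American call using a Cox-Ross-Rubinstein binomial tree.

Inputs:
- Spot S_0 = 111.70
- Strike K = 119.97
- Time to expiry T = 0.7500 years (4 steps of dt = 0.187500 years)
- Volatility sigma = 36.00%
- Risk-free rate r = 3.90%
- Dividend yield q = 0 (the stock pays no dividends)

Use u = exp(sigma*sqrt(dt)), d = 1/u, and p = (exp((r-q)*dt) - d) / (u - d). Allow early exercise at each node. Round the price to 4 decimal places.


dt = T/N = 0.187500
u = exp(sigma*sqrt(dt)) = 1.168691; d = 1/u = 0.855658
p = (exp((r-q)*dt) - d) / (u - d) = 0.484553
Discount per step: exp(-r*dt) = 0.992714
Stock lattice S(k, i) with i counting down-moves:
  k=0: S(0,0) = 111.7000
  k=1: S(1,0) = 130.5428; S(1,1) = 95.5770
  k=2: S(2,0) = 152.5643; S(2,1) = 111.7000; S(2,2) = 81.7812
  k=3: S(3,0) = 178.3005; S(3,1) = 130.5428; S(3,2) = 95.5770; S(3,3) = 69.9767
  k=4: S(4,0) = 208.3783; S(4,1) = 152.5643; S(4,2) = 111.7000; S(4,3) = 81.7812; S(4,4) = 59.8762
Terminal payoffs V(N, i) = max(S_T - K, 0):
  V(4,0) = 88.408262; V(4,1) = 32.594255; V(4,2) = 0.000000; V(4,3) = 0.000000; V(4,4) = 0.000000
Backward induction: V(k, i) = exp(-r*dt) * [p * V(k+1, i) + (1-p) * V(k+1, i+1)]; then take max(V_cont, immediate exercise) for American.
  V(3,0) = exp(-r*dt) * [p*88.408262 + (1-p)*32.594255] = 59.204598; exercise = 58.330517; V(3,0) = max -> 59.204598
  V(3,1) = exp(-r*dt) * [p*32.594255 + (1-p)*0.000000] = 15.678585; exercise = 10.572818; V(3,1) = max -> 15.678585
  V(3,2) = exp(-r*dt) * [p*0.000000 + (1-p)*0.000000] = 0.000000; exercise = 0.000000; V(3,2) = max -> 0.000000
  V(3,3) = exp(-r*dt) * [p*0.000000 + (1-p)*0.000000] = 0.000000; exercise = 0.000000; V(3,3) = max -> 0.000000
  V(2,0) = exp(-r*dt) * [p*59.204598 + (1-p)*15.678585] = 36.501365; exercise = 32.594255; V(2,0) = max -> 36.501365
  V(2,1) = exp(-r*dt) * [p*15.678585 + (1-p)*0.000000] = 7.541759; exercise = 0.000000; V(2,1) = max -> 7.541759
  V(2,2) = exp(-r*dt) * [p*0.000000 + (1-p)*0.000000] = 0.000000; exercise = 0.000000; V(2,2) = max -> 0.000000
  V(1,0) = exp(-r*dt) * [p*36.501365 + (1-p)*7.541759] = 21.417047; exercise = 10.572818; V(1,0) = max -> 21.417047
  V(1,1) = exp(-r*dt) * [p*7.541759 + (1-p)*0.000000] = 3.627759; exercise = 0.000000; V(1,1) = max -> 3.627759
  V(0,0) = exp(-r*dt) * [p*21.417047 + (1-p)*3.627759] = 12.158384; exercise = 0.000000; V(0,0) = max -> 12.158384

Answer: Price = V(0,0) = 12.1584


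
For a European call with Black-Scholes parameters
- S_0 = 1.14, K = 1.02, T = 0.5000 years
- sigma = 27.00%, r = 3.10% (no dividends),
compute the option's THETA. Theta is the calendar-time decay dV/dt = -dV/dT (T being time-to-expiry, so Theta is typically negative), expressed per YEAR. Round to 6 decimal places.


d1 = 0.7592264965; d2 = 0.5683076656
phi(d1) = 0.2990480639; exp(-qT) = 1.0000000000; exp(-rT) = 0.9846195068
Theta = -S*exp(-qT)*phi(d1)*sigma/(2*sqrt(T)) - r*K*exp(-rT)*N(d2) + q*S*exp(-qT)*N(d1)
N(d1) = 0.7761414608; N(d2) = 0.7150869626; sqrt(T) = 0.7071067812
Term 1 = -1.1400 * 1.0000000000 * 0.2990480639 * 0.2700 / (2 * 0.7071067812) = -0.0650870537
Term 2 = -0.0310 * 1.0200 * 0.9846195068 * 0.7150869626 = -0.0222632807
Term 3 = 0 (no dividend yield, q = 0)
Theta = -0.0650870537 + (-0.0222632807) + (0.0000000000) = -0.087350

Answer: Theta = -0.087350


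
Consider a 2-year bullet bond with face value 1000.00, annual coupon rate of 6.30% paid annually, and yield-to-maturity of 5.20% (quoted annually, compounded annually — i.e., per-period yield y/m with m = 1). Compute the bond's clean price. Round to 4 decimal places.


Coupon per period c = face * coupon_rate / m = 63.000000
Periods per year m = 1; per-period yield y/m = 0.052000
Number of cashflows N = 2
Cashflows (t years, CF_t, discount factor 1/(1+y/m)^(m*t), PV):
  t = 1.0000: CF_t = 63.000000, DF = 0.950570, PV = 59.885932
  t = 2.0000: CF_t = 1063.000000, DF = 0.903584, PV = 960.509766
Price P = sum_t PV_t = 1020.395697

Answer: Price = 1020.3957


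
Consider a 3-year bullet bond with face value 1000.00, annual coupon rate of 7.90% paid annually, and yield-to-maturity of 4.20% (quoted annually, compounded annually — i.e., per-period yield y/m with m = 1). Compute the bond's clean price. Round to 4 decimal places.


Coupon per period c = face * coupon_rate / m = 79.000000
Periods per year m = 1; per-period yield y/m = 0.042000
Number of cashflows N = 3
Cashflows (t years, CF_t, discount factor 1/(1+y/m)^(m*t), PV):
  t = 1.0000: CF_t = 79.000000, DF = 0.959693, PV = 75.815739
  t = 2.0000: CF_t = 79.000000, DF = 0.921010, PV = 72.759826
  t = 3.0000: CF_t = 1079.000000, DF = 0.883887, PV = 953.714285
Price P = sum_t PV_t = 1102.289850

Answer: Price = 1102.2899


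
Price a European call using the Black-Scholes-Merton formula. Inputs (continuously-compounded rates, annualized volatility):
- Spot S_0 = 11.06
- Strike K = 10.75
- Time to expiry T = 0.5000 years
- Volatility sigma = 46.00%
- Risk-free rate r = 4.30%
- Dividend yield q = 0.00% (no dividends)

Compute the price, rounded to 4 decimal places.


d1 = (ln(S/K) + (r - q + 0.5*sigma^2) * T) / (sigma * sqrt(T)) = 0.31613589
d2 = d1 - sigma * sqrt(T) = -0.00913323
exp(-rT) = 0.97872948; exp(-qT) = 1.00000000
C = S_0 * exp(-qT) * N(d1) - K * exp(-rT) * N(d2)
N(d1) = 0.62405032; N(d2) = 0.49635642
C = 11.0600 * 1.00000000 * 0.62405032 - 10.7500 * 0.97872948 * 0.49635642 = 1.6797

Answer: Price = 1.6797


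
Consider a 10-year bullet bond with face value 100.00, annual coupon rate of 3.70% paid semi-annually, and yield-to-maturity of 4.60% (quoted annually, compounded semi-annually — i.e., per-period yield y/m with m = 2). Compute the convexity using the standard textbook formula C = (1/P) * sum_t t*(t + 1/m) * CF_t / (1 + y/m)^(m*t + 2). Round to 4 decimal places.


Answer: Convexity = 78.9802

Derivation:
Coupon per period c = face * coupon_rate / m = 1.850000
Periods per year m = 2; per-period yield y/m = 0.023000
Number of cashflows N = 20
Cashflows (t years, CF_t, discount factor 1/(1+y/m)^(m*t), PV):
  t = 0.5000: CF_t = 1.850000, DF = 0.977517, PV = 1.808407
  t = 1.0000: CF_t = 1.850000, DF = 0.955540, PV = 1.767748
  t = 1.5000: CF_t = 1.850000, DF = 0.934056, PV = 1.728004
  t = 2.0000: CF_t = 1.850000, DF = 0.913056, PV = 1.689154
  t = 2.5000: CF_t = 1.850000, DF = 0.892528, PV = 1.651177
  t = 3.0000: CF_t = 1.850000, DF = 0.872461, PV = 1.614054
  t = 3.5000: CF_t = 1.850000, DF = 0.852846, PV = 1.577765
  t = 4.0000: CF_t = 1.850000, DF = 0.833671, PV = 1.542292
  t = 4.5000: CF_t = 1.850000, DF = 0.814928, PV = 1.507617
  t = 5.0000: CF_t = 1.850000, DF = 0.796606, PV = 1.473721
  t = 5.5000: CF_t = 1.850000, DF = 0.778696, PV = 1.440588
  t = 6.0000: CF_t = 1.850000, DF = 0.761189, PV = 1.408199
  t = 6.5000: CF_t = 1.850000, DF = 0.744075, PV = 1.376539
  t = 7.0000: CF_t = 1.850000, DF = 0.727346, PV = 1.345590
  t = 7.5000: CF_t = 1.850000, DF = 0.710993, PV = 1.315338
  t = 8.0000: CF_t = 1.850000, DF = 0.695008, PV = 1.285765
  t = 8.5000: CF_t = 1.850000, DF = 0.679382, PV = 1.256857
  t = 9.0000: CF_t = 1.850000, DF = 0.664108, PV = 1.228599
  t = 9.5000: CF_t = 1.850000, DF = 0.649177, PV = 1.200977
  t = 10.0000: CF_t = 101.850000, DF = 0.634581, PV = 64.632114
Price P = sum_t PV_t = 92.850505
Convexity numerator sum_t t*(t + 1/m) * CF_t / (1+y/m)^(m*t + 2):
  t = 0.5000: term = 0.864002
  t = 1.0000: term = 2.533731
  t = 1.5000: term = 4.953530
  t = 2.0000: term = 8.070268
  t = 2.5000: term = 11.833237
  t = 3.0000: term = 16.194068
  t = 3.5000: term = 21.106638
  t = 4.0000: term = 26.526985
  t = 4.5000: term = 32.413227
  t = 5.0000: term = 38.725481
  t = 5.5000: term = 45.425784
  t = 6.0000: term = 52.478023
  t = 6.5000: term = 59.847859
  t = 7.0000: term = 67.502661
  t = 7.5000: term = 75.411435
  t = 8.0000: term = 83.544764
  t = 8.5000: term = 91.874740
  t = 9.0000: term = 100.374910
  t = 9.5000: term = 109.020213
  t = 10.0000: term = 6484.647762
Convexity = (1/P) * sum = 7333.349317 / 92.850505 = 78.980177


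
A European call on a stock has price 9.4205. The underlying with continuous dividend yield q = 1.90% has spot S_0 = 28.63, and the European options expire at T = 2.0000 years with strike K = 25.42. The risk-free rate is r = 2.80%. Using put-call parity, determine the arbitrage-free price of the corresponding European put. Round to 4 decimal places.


Answer: Put price = 5.8936

Derivation:
Put-call parity: C - P = S_0 * exp(-qT) - K * exp(-rT).
S_0 * exp(-qT) = 28.6300 * 0.96271294 = 27.56247150
K * exp(-rT) = 25.4200 * 0.94553914 = 24.03560483
P = C - S*exp(-qT) + K*exp(-rT)
P = 9.4205 - 27.56247150 + 24.03560483 = 5.8936


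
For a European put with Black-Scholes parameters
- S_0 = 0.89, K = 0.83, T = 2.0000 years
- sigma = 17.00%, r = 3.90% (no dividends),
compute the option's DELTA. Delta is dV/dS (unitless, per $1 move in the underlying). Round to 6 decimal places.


Answer: Delta = -0.231183

Derivation:
d1 = 0.7349574792; d2 = 0.4945411736
phi(d1) = 0.3045196136; exp(-qT) = 1.0000000000; exp(-rT) = 0.9249644265
N(-d1) = 0.2311826953
Delta = -exp(-qT) * N(-d1) = -1.0000000000 * 0.2311826953 = -0.231183


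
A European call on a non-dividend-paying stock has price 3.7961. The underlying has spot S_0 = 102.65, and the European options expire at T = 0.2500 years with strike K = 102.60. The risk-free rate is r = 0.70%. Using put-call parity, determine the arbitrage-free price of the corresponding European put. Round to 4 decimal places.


Answer: Put price = 3.5667

Derivation:
Put-call parity: C - P = S_0 * exp(-qT) - K * exp(-rT).
S_0 * exp(-qT) = 102.6500 * 1.00000000 = 102.65000000
K * exp(-rT) = 102.6000 * 0.99825153 = 102.42060701
P = C - S*exp(-qT) + K*exp(-rT)
P = 3.7961 - 102.65000000 + 102.42060701 = 3.5667


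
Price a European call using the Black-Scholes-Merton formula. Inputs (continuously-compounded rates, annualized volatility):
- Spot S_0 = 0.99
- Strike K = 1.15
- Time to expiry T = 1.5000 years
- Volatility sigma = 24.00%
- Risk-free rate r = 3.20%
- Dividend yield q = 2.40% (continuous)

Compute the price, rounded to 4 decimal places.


d1 = (ln(S/K) + (r - q + 0.5*sigma^2) * T) / (sigma * sqrt(T)) = -0.32187751
d2 = d1 - sigma * sqrt(T) = -0.61581628
exp(-rT) = 0.95313379; exp(-qT) = 0.96464029
C = S_0 * exp(-qT) * N(d1) - K * exp(-rT) * N(d2)
N(d1) = 0.37377275; N(d2) = 0.26900789
C = 0.9900 * 0.96464029 * 0.37377275 - 1.1500 * 0.95313379 * 0.26900789 = 0.0621

Answer: Price = 0.0621


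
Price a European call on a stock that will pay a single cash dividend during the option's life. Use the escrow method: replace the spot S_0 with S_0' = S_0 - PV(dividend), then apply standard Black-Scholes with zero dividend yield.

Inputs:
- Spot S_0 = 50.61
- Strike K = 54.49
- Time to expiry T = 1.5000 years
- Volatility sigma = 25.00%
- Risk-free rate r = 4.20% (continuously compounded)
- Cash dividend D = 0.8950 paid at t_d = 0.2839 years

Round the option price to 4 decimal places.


Answer: Price = 5.4455

Derivation:
PV(D) = D * exp(-r * t_d) = 0.8950 * 0.98814701 = 0.88439157
S_0' = S_0 - PV(D) = 50.6100 - 0.88439157 = 49.72560843
d1 = (ln(S_0'/K) + (r + sigma^2/2)*T) / (sigma*sqrt(T)) = 0.06002185
d2 = d1 - sigma*sqrt(T) = -0.24616437
exp(-rT) = 0.93894347
N(d1) = 0.52393088; N(d2) = 0.40277750
C = S_0' * N(d1) - K * exp(-rT) * N(d2) = 49.72560843 * 0.52393088 - 54.4900 * 0.93894347 * 0.40277750 = 5.4455


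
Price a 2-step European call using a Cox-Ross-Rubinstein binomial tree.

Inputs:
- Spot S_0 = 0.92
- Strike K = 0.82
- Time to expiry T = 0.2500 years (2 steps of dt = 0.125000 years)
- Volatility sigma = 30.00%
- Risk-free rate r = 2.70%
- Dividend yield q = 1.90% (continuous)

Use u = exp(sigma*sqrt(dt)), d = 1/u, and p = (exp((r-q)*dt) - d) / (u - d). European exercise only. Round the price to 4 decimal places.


Answer: Price = V(0,0) = 0.1217

Derivation:
dt = T/N = 0.125000
u = exp(sigma*sqrt(dt)) = 1.111895; d = 1/u = 0.899365
p = (exp((r-q)*dt) - d) / (u - d) = 0.478216
Discount per step: exp(-r*dt) = 0.996631
Stock lattice S(k, i) with i counting down-moves:
  k=0: S(0,0) = 0.9200
  k=1: S(1,0) = 1.0229; S(1,1) = 0.8274
  k=2: S(2,0) = 1.1374; S(2,1) = 0.9200; S(2,2) = 0.7441
Terminal payoffs V(N, i) = max(S_T - K, 0):
  V(2,0) = 0.317406; V(2,1) = 0.100000; V(2,2) = 0.000000
Backward induction: V(k, i) = exp(-r*dt) * [p * V(k+1, i) + (1-p) * V(k+1, i+1)].
  V(1,0) = exp(-r*dt) * [p*0.317406 + (1-p)*0.100000] = 0.203280
  V(1,1) = exp(-r*dt) * [p*0.100000 + (1-p)*0.000000] = 0.047660
  V(0,0) = exp(-r*dt) * [p*0.203280 + (1-p)*0.047660] = 0.121669


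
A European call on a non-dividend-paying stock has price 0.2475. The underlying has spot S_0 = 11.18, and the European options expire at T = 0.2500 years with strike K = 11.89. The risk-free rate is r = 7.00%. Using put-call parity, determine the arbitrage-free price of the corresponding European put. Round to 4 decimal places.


Put-call parity: C - P = S_0 * exp(-qT) - K * exp(-rT).
S_0 * exp(-qT) = 11.1800 * 1.00000000 = 11.18000000
K * exp(-rT) = 11.8900 * 0.98265224 = 11.68373508
P = C - S*exp(-qT) + K*exp(-rT)
P = 0.2475 - 11.18000000 + 11.68373508 = 0.7512

Answer: Put price = 0.7512


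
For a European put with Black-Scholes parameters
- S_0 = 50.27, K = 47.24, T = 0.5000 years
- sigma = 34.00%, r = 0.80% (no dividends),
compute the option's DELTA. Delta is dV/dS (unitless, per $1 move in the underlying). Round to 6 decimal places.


Answer: Delta = -0.346263

Derivation:
d1 = 0.3954286134; d2 = 0.1550123078
phi(d1) = 0.3689403034; exp(-qT) = 1.0000000000; exp(-rT) = 0.9960079893
N(-d1) = 0.3462632978
Delta = -exp(-qT) * N(-d1) = -1.0000000000 * 0.3462632978 = -0.346263


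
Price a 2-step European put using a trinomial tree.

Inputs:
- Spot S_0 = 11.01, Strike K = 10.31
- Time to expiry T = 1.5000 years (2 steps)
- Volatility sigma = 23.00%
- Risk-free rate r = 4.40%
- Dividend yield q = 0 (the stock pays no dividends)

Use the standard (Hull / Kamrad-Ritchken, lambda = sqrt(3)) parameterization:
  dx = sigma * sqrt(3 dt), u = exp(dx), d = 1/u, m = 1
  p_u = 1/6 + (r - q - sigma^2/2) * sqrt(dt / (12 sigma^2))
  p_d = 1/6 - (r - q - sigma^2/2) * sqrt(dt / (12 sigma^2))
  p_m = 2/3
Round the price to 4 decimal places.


dt = T/N = 0.750000; dx = sigma*sqrt(3*dt) = 0.345000
u = exp(dx) = 1.411990; d = 1/u = 0.708220
p_u = 0.185743, p_m = 0.666667, p_d = 0.147591
Discount per step: exp(-r*dt) = 0.967539
Stock lattice S(k, j) with j the centered position index:
  k=0: S(0,+0) = 11.0100
  k=1: S(1,-1) = 7.7975; S(1,+0) = 11.0100; S(1,+1) = 15.5460
  k=2: S(2,-2) = 5.5224; S(2,-1) = 7.7975; S(2,+0) = 11.0100; S(2,+1) = 15.5460; S(2,+2) = 21.9508
Terminal payoffs V(N, j) = max(K - S_T, 0):
  V(2,-2) = 4.787647; V(2,-1) = 2.512494; V(2,+0) = 0.000000; V(2,+1) = 0.000000; V(2,+2) = 0.000000
Backward induction: V(k, j) = exp(-r*dt) * [p_u * V(k+1, j+1) + p_m * V(k+1, j) + p_d * V(k+1, j-1)]
  V(1,-1) = exp(-r*dt) * [p_u*0.000000 + p_m*2.512494 + p_d*4.787647] = 2.304297
  V(1,+0) = exp(-r*dt) * [p_u*0.000000 + p_m*0.000000 + p_d*2.512494] = 0.358783
  V(1,+1) = exp(-r*dt) * [p_u*0.000000 + p_m*0.000000 + p_d*0.000000] = 0.000000
  V(0,+0) = exp(-r*dt) * [p_u*0.000000 + p_m*0.358783 + p_d*2.304297] = 0.560477

Answer: Price = V(0,0) = 0.5605


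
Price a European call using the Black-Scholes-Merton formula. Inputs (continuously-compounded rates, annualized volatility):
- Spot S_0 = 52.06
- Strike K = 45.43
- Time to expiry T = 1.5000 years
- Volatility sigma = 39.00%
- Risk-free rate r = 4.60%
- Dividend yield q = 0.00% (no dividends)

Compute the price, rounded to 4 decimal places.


d1 = (ln(S/K) + (r - q + 0.5*sigma^2) * T) / (sigma * sqrt(T)) = 0.66847877
d2 = d1 - sigma * sqrt(T) = 0.19082827
exp(-rT) = 0.93332668; exp(-qT) = 1.00000000
C = S_0 * exp(-qT) * N(d1) - K * exp(-rT) * N(d2)
N(d1) = 0.74808599; N(d2) = 0.57566993
C = 52.0600 * 1.00000000 * 0.74808599 - 45.4300 * 0.93332668 * 0.57566993 = 14.5364

Answer: Price = 14.5364


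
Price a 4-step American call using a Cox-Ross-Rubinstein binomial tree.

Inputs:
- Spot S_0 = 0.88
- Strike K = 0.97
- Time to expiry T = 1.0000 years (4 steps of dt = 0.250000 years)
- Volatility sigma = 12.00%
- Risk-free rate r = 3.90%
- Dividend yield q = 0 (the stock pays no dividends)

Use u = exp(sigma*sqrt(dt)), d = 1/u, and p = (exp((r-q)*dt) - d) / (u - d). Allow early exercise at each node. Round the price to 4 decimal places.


dt = T/N = 0.250000
u = exp(sigma*sqrt(dt)) = 1.061837; d = 1/u = 0.941765
p = (exp((r-q)*dt) - d) / (u - d) = 0.566603
Discount per step: exp(-r*dt) = 0.990297
Stock lattice S(k, i) with i counting down-moves:
  k=0: S(0,0) = 0.8800
  k=1: S(1,0) = 0.9344; S(1,1) = 0.8288
  k=2: S(2,0) = 0.9922; S(2,1) = 0.8800; S(2,2) = 0.7805
  k=3: S(3,0) = 1.0536; S(3,1) = 0.9344; S(3,2) = 0.8288; S(3,3) = 0.7350
  k=4: S(4,0) = 1.1187; S(4,1) = 0.9922; S(4,2) = 0.8800; S(4,3) = 0.7805; S(4,4) = 0.6922
Terminal payoffs V(N, i) = max(S_T - K, 0):
  V(4,0) = 0.148699; V(4,1) = 0.022197; V(4,2) = 0.000000; V(4,3) = 0.000000; V(4,4) = 0.000000
Backward induction: V(k, i) = exp(-r*dt) * [p * V(k+1, i) + (1-p) * V(k+1, i+1)]; then take max(V_cont, immediate exercise) for American.
  V(3,0) = exp(-r*dt) * [p*0.148699 + (1-p)*0.022197] = 0.092963; exercise = 0.083551; V(3,0) = max -> 0.092963
  V(3,1) = exp(-r*dt) * [p*0.022197 + (1-p)*0.000000] = 0.012455; exercise = 0.000000; V(3,1) = max -> 0.012455
  V(3,2) = exp(-r*dt) * [p*0.000000 + (1-p)*0.000000] = 0.000000; exercise = 0.000000; V(3,2) = max -> 0.000000
  V(3,3) = exp(-r*dt) * [p*0.000000 + (1-p)*0.000000] = 0.000000; exercise = 0.000000; V(3,3) = max -> 0.000000
  V(2,0) = exp(-r*dt) * [p*0.092963 + (1-p)*0.012455] = 0.057508; exercise = 0.022197; V(2,0) = max -> 0.057508
  V(2,1) = exp(-r*dt) * [p*0.012455 + (1-p)*0.000000] = 0.006989; exercise = 0.000000; V(2,1) = max -> 0.006989
  V(2,2) = exp(-r*dt) * [p*0.000000 + (1-p)*0.000000] = 0.000000; exercise = 0.000000; V(2,2) = max -> 0.000000
  V(1,0) = exp(-r*dt) * [p*0.057508 + (1-p)*0.006989] = 0.035267; exercise = 0.000000; V(1,0) = max -> 0.035267
  V(1,1) = exp(-r*dt) * [p*0.006989 + (1-p)*0.000000] = 0.003921; exercise = 0.000000; V(1,1) = max -> 0.003921
  V(0,0) = exp(-r*dt) * [p*0.035267 + (1-p)*0.003921] = 0.021472; exercise = 0.000000; V(0,0) = max -> 0.021472

Answer: Price = V(0,0) = 0.0215


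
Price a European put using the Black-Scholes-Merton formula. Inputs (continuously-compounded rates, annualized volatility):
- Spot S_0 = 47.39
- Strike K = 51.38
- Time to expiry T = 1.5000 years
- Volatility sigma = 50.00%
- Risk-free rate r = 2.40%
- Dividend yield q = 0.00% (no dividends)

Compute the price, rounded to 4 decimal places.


d1 = (ln(S/K) + (r - q + 0.5*sigma^2) * T) / (sigma * sqrt(T)) = 0.23296647
d2 = d1 - sigma * sqrt(T) = -0.37940597
exp(-rT) = 0.96464029; exp(-qT) = 1.00000000
P = K * exp(-rT) * N(-d2) - S_0 * exp(-qT) * N(-d1)
N(-d1) = 0.40789372; N(-d2) = 0.64780679
P = 51.3800 * 0.96464029 * 0.64780679 - 47.3900 * 1.00000000 * 0.40789372 = 12.7773

Answer: Price = 12.7773


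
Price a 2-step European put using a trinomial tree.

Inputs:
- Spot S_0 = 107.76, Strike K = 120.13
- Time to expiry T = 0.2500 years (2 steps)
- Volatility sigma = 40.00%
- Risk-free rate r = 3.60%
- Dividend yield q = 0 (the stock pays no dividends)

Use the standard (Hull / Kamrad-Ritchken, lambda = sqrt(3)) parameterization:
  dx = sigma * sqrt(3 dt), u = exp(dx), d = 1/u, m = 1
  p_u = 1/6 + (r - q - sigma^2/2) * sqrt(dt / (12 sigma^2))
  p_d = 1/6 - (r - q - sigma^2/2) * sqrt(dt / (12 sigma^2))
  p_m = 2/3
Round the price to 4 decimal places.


Answer: Price = V(0,0) = 16.2344

Derivation:
dt = T/N = 0.125000; dx = sigma*sqrt(3*dt) = 0.244949
u = exp(dx) = 1.277556; d = 1/u = 0.782744
p_u = 0.155440, p_m = 0.666667, p_d = 0.177893
Discount per step: exp(-r*dt) = 0.995510
Stock lattice S(k, j) with j the centered position index:
  k=0: S(0,+0) = 107.7600
  k=1: S(1,-1) = 84.3485; S(1,+0) = 107.7600; S(1,+1) = 137.6694
  k=2: S(2,-2) = 66.0234; S(2,-1) = 84.3485; S(2,+0) = 107.7600; S(2,+1) = 137.6694; S(2,+2) = 175.8804
Terminal payoffs V(N, j) = max(K - S_T, 0):
  V(2,-2) = 54.106642; V(2,-1) = 35.781455; V(2,+0) = 12.370000; V(2,+1) = 0.000000; V(2,+2) = 0.000000
Backward induction: V(k, j) = exp(-r*dt) * [p_u * V(k+1, j+1) + p_m * V(k+1, j) + p_d * V(k+1, j-1)]
  V(1,-1) = exp(-r*dt) * [p_u*12.370000 + p_m*35.781455 + p_d*54.106642] = 35.243361
  V(1,+0) = exp(-r*dt) * [p_u*0.000000 + p_m*12.370000 + p_d*35.781455] = 14.546349
  V(1,+1) = exp(-r*dt) * [p_u*0.000000 + p_m*0.000000 + p_d*12.370000] = 2.190662
  V(0,+0) = exp(-r*dt) * [p_u*2.190662 + p_m*14.546349 + p_d*35.243361] = 16.234427


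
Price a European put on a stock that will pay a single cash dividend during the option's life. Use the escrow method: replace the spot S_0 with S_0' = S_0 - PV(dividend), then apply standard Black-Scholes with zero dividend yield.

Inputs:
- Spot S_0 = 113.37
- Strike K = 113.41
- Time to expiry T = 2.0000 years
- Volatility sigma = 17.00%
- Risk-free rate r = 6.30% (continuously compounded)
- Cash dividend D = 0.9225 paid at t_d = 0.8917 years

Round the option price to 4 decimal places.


Answer: Price = 5.0998

Derivation:
PV(D) = D * exp(-r * t_d) = 0.9225 * 0.94537170 = 0.87210539
S_0' = S_0 - PV(D) = 113.3700 - 0.87210539 = 112.49789461
d1 = (ln(S_0'/K) + (r + sigma^2/2)*T) / (sigma*sqrt(T)) = 0.61071122
d2 = d1 - sigma*sqrt(T) = 0.37029492
exp(-rT) = 0.88161485
N(-d1) = 0.27069539; N(-d2) = 0.35558138
P = K * exp(-rT) * N(-d2) - S_0' * N(-d1) = 113.4100 * 0.88161485 * 0.35558138 - 112.49789461 * 0.27069539 = 5.0998


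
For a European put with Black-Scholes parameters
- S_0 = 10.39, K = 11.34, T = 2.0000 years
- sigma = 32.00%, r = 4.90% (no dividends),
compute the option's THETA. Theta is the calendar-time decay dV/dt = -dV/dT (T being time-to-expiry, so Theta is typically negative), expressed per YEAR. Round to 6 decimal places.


d1 = 0.2494926991; d2 = -0.2030556409
phi(d1) = 0.3867171094; exp(-qT) = 1.0000000000; exp(-rT) = 0.9066489038
Theta = -S*exp(-qT)*phi(d1)*sigma/(2*sqrt(T)) + r*K*exp(-rT)*N(-d2) - q*S*exp(-qT)*N(-d1)
N(-d1) = 0.4014898438; N(-d2) = 0.5804542286; sqrt(T) = 1.4142135624
Term 1 = -10.3900 * 1.0000000000 * 0.3867171094 * 0.3200 / (2 * 1.4142135624) = -0.4545837628
Term 2 = 0.0490 * 11.3400 * 0.9066489038 * 0.5804542286 = 0.2924261825
Term 3 = 0 (no dividend yield, q = 0)
Theta = -0.4545837628 + (0.2924261825) + (0.0000000000) = -0.162158

Answer: Theta = -0.162158


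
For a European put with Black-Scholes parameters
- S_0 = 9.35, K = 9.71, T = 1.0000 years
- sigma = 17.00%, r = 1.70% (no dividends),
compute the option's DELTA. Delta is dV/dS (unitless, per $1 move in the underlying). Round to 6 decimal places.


d1 = -0.0372349353; d2 = -0.2072349353
phi(d1) = 0.3986658214; exp(-qT) = 1.0000000000; exp(-rT) = 0.9831436846
N(-d1) = 0.5148511582
Delta = -exp(-qT) * N(-d1) = -1.0000000000 * 0.5148511582 = -0.514851

Answer: Delta = -0.514851


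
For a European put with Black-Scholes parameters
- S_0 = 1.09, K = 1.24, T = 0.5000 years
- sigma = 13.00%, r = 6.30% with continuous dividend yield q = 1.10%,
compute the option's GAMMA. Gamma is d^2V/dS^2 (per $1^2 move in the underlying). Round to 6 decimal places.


Answer: Gamma = 2.224752

Derivation:
d1 = -1.0738089135; d2 = -1.1657327950
phi(d1) = 0.2241429358; exp(-qT) = 0.9945150973; exp(-rT) = 0.9689909565
Gamma = exp(-qT) * phi(d1) / (S * sigma * sqrt(T)) = 0.9945150973 * 0.2241429358 / (1.0900 * 0.1300 * 0.7071067812) = 2.224752


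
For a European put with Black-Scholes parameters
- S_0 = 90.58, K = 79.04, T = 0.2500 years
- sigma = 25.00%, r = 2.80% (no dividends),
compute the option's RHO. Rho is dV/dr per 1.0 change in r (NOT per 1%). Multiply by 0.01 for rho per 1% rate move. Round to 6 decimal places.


Answer: Rho = -2.732212

Derivation:
d1 = 1.2087350775; d2 = 1.0837350775
phi(d1) = 0.1921538786; exp(-qT) = 1.0000000000; exp(-rT) = 0.9930244429
N(-d2) = 0.1392411390
Rho = -K*T*exp(-rT)*N(-d2) = -79.0400 * 0.2500 * 0.9930244429 * 0.1392411390 = -2.732212


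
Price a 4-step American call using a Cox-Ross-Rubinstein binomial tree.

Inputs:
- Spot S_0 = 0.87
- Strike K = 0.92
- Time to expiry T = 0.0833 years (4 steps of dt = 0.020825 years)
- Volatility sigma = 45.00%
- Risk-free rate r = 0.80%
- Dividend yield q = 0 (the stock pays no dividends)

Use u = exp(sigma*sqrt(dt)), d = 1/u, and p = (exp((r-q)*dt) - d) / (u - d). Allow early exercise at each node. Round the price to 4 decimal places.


dt = T/N = 0.020825
u = exp(sigma*sqrt(dt)) = 1.067094; d = 1/u = 0.937125
p = (exp((r-q)*dt) - d) / (u - d) = 0.485053
Discount per step: exp(-r*dt) = 0.999833
Stock lattice S(k, i) with i counting down-moves:
  k=0: S(0,0) = 0.8700
  k=1: S(1,0) = 0.9284; S(1,1) = 0.8153
  k=2: S(2,0) = 0.9907; S(2,1) = 0.8700; S(2,2) = 0.7640
  k=3: S(3,0) = 1.0571; S(3,1) = 0.9284; S(3,2) = 0.8153; S(3,3) = 0.7160
  k=4: S(4,0) = 1.1281; S(4,1) = 0.9907; S(4,2) = 0.8700; S(4,3) = 0.7640; S(4,4) = 0.6710
Terminal payoffs V(N, i) = max(S_T - K, 0):
  V(4,0) = 0.208054; V(4,1) = 0.070660; V(4,2) = 0.000000; V(4,3) = 0.000000; V(4,4) = 0.000000
Backward induction: V(k, i) = exp(-r*dt) * [p * V(k+1, i) + (1-p) * V(k+1, i+1)]; then take max(V_cont, immediate exercise) for American.
  V(3,0) = exp(-r*dt) * [p*0.208054 + (1-p)*0.070660] = 0.137280; exercise = 0.137127; V(3,0) = max -> 0.137280
  V(3,1) = exp(-r*dt) * [p*0.070660 + (1-p)*0.000000] = 0.034268; exercise = 0.008372; V(3,1) = max -> 0.034268
  V(3,2) = exp(-r*dt) * [p*0.000000 + (1-p)*0.000000] = 0.000000; exercise = 0.000000; V(3,2) = max -> 0.000000
  V(3,3) = exp(-r*dt) * [p*0.000000 + (1-p)*0.000000] = 0.000000; exercise = 0.000000; V(3,3) = max -> 0.000000
  V(2,0) = exp(-r*dt) * [p*0.137280 + (1-p)*0.034268] = 0.084220; exercise = 0.070660; V(2,0) = max -> 0.084220
  V(2,1) = exp(-r*dt) * [p*0.034268 + (1-p)*0.000000] = 0.016619; exercise = 0.000000; V(2,1) = max -> 0.016619
  V(2,2) = exp(-r*dt) * [p*0.000000 + (1-p)*0.000000] = 0.000000; exercise = 0.000000; V(2,2) = max -> 0.000000
  V(1,0) = exp(-r*dt) * [p*0.084220 + (1-p)*0.016619] = 0.049401; exercise = 0.008372; V(1,0) = max -> 0.049401
  V(1,1) = exp(-r*dt) * [p*0.016619 + (1-p)*0.000000] = 0.008060; exercise = 0.000000; V(1,1) = max -> 0.008060
  V(0,0) = exp(-r*dt) * [p*0.049401 + (1-p)*0.008060] = 0.028108; exercise = 0.000000; V(0,0) = max -> 0.028108

Answer: Price = V(0,0) = 0.0281


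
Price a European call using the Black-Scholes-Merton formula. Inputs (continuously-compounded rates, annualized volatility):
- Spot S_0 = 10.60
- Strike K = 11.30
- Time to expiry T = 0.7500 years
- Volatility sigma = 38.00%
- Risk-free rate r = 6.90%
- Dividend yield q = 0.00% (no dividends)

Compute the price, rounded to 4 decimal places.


Answer: Price = 1.3298

Derivation:
d1 = (ln(S/K) + (r - q + 0.5*sigma^2) * T) / (sigma * sqrt(T)) = 0.12747674
d2 = d1 - sigma * sqrt(T) = -0.20161292
exp(-rT) = 0.94956623; exp(-qT) = 1.00000000
C = S_0 * exp(-qT) * N(d1) - K * exp(-rT) * N(d2)
N(d1) = 0.55071846; N(d2) = 0.42010967
C = 10.6000 * 1.00000000 * 0.55071846 - 11.3000 * 0.94956623 * 0.42010967 = 1.3298


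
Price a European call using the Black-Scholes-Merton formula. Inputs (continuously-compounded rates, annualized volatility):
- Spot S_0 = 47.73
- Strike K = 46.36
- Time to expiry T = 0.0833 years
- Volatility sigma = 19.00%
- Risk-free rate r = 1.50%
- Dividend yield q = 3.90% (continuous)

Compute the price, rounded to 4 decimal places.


Answer: Price = 1.7863

Derivation:
d1 = (ln(S/K) + (r - q + 0.5*sigma^2) * T) / (sigma * sqrt(T)) = 0.52204385
d2 = d1 - sigma * sqrt(T) = 0.46720654
exp(-rT) = 0.99875128; exp(-qT) = 0.99675657
C = S_0 * exp(-qT) * N(d1) - K * exp(-rT) * N(d2)
N(d1) = 0.69918010; N(d2) = 0.67982394
C = 47.7300 * 0.99675657 * 0.69918010 - 46.3600 * 0.99875128 * 0.67982394 = 1.7863


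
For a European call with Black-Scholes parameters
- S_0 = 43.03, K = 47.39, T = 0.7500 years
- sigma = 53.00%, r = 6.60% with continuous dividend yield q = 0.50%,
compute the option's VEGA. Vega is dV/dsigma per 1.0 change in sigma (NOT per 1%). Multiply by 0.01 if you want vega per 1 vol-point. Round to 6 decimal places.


d1 = 0.1188988845; d2 = -0.3400945795
phi(d1) = 0.3961323107; exp(-qT) = 0.9962570225; exp(-rT) = 0.9517051581
Vega = S * exp(-qT) * phi(d1) * sqrt(T) = 43.0300 * 0.9962570225 * 0.3961323107 * 0.8660254038 = 14.706646

Answer: Vega = 14.706646


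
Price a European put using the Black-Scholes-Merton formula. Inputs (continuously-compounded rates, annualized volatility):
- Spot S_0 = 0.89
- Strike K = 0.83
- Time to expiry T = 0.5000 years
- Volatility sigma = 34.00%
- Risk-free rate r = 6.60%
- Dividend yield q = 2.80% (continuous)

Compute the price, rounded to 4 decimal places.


d1 = (ln(S/K) + (r - q + 0.5*sigma^2) * T) / (sigma * sqrt(T)) = 0.48954983
d2 = d1 - sigma * sqrt(T) = 0.24913353
exp(-rT) = 0.96753856; exp(-qT) = 0.98609754
P = K * exp(-rT) * N(-d2) - S_0 * exp(-qT) * N(-d1)
N(-d1) = 0.31222624; N(-d2) = 0.40162875
P = 0.8300 * 0.96753856 * 0.40162875 - 0.8900 * 0.98609754 * 0.31222624 = 0.0485

Answer: Price = 0.0485


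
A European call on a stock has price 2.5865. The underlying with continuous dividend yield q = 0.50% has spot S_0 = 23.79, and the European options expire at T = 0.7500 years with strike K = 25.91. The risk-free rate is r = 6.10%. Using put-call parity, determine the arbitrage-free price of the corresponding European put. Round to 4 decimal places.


Answer: Put price = 3.6369

Derivation:
Put-call parity: C - P = S_0 * exp(-qT) - K * exp(-rT).
S_0 * exp(-qT) = 23.7900 * 0.99625702 = 23.70095456
K * exp(-rT) = 25.9100 * 0.95528075 = 24.75132430
P = C - S*exp(-qT) + K*exp(-rT)
P = 2.5865 - 23.70095456 + 24.75132430 = 3.6369


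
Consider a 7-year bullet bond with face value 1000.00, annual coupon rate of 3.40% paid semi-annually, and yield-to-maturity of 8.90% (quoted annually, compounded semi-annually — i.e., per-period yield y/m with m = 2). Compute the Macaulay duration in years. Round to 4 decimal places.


Answer: Macaulay duration = 6.1254 years

Derivation:
Coupon per period c = face * coupon_rate / m = 17.000000
Periods per year m = 2; per-period yield y/m = 0.044500
Number of cashflows N = 14
Cashflows (t years, CF_t, discount factor 1/(1+y/m)^(m*t), PV):
  t = 0.5000: CF_t = 17.000000, DF = 0.957396, PV = 16.275730
  t = 1.0000: CF_t = 17.000000, DF = 0.916607, PV = 15.582317
  t = 1.5000: CF_t = 17.000000, DF = 0.877556, PV = 14.918446
  t = 2.0000: CF_t = 17.000000, DF = 0.840168, PV = 14.282859
  t = 2.5000: CF_t = 17.000000, DF = 0.804374, PV = 13.674350
  t = 3.0000: CF_t = 17.000000, DF = 0.770104, PV = 13.091767
  t = 3.5000: CF_t = 17.000000, DF = 0.737294, PV = 12.534003
  t = 4.0000: CF_t = 17.000000, DF = 0.705883, PV = 12.000003
  t = 4.5000: CF_t = 17.000000, DF = 0.675809, PV = 11.488754
  t = 5.0000: CF_t = 17.000000, DF = 0.647017, PV = 10.999286
  t = 5.5000: CF_t = 17.000000, DF = 0.619451, PV = 10.530671
  t = 6.0000: CF_t = 17.000000, DF = 0.593060, PV = 10.082021
  t = 6.5000: CF_t = 17.000000, DF = 0.567793, PV = 9.652485
  t = 7.0000: CF_t = 1017.000000, DF = 0.543603, PV = 552.844168
Price P = sum_t PV_t = 717.956860
Macaulay numerator sum_t t * PV_t:
  t * PV_t at t = 0.5000: 8.137865
  t * PV_t at t = 1.0000: 15.582317
  t * PV_t at t = 1.5000: 22.377669
  t * PV_t at t = 2.0000: 28.565718
  t * PV_t at t = 2.5000: 34.185876
  t * PV_t at t = 3.0000: 39.275300
  t * PV_t at t = 3.5000: 43.869012
  t * PV_t at t = 4.0000: 48.000013
  t * PV_t at t = 4.5000: 51.699392
  t * PV_t at t = 5.0000: 54.996428
  t * PV_t at t = 5.5000: 57.918689
  t * PV_t at t = 6.0000: 60.492125
  t * PV_t at t = 6.5000: 62.741154
  t * PV_t at t = 7.0000: 3869.909176
Macaulay duration D = (sum_t t * PV_t) / P = 4397.750733 / 717.956860 = 6.125369


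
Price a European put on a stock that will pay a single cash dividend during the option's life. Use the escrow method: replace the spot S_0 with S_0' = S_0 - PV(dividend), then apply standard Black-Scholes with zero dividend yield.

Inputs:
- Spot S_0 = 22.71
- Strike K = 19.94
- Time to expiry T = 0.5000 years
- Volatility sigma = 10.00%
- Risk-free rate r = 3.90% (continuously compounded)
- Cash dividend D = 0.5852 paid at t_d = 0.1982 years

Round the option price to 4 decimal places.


PV(D) = D * exp(-r * t_d) = 0.5852 * 0.99230000 = 0.58069396
S_0' = S_0 - PV(D) = 22.7100 - 0.58069396 = 22.12930604
d1 = (ln(S_0'/K) + (r + sigma^2/2)*T) / (sigma*sqrt(T)) = 1.78438440
d2 = d1 - sigma*sqrt(T) = 1.71367372
exp(-rT) = 0.98068890
N(-d1) = 0.03718061; N(-d2) = 0.04329433
P = K * exp(-rT) * N(-d2) - S_0' * N(-d1) = 19.9400 * 0.98068890 * 0.04329433 - 22.12930604 * 0.03718061 = 0.0238

Answer: Price = 0.0238


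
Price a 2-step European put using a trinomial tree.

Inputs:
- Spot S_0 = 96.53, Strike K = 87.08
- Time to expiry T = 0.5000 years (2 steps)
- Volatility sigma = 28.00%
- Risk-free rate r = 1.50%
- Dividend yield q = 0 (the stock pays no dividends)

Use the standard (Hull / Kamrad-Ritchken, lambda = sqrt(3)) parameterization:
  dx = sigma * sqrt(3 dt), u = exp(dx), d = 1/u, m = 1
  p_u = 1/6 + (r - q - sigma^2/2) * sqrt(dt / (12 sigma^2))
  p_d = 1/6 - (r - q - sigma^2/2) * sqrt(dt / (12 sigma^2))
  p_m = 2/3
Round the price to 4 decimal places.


Answer: Price = V(0,0) = 3.5679

Derivation:
dt = T/N = 0.250000; dx = sigma*sqrt(3*dt) = 0.242487
u = exp(dx) = 1.274415; d = 1/u = 0.784674
p_u = 0.154192, p_m = 0.666667, p_d = 0.179142
Discount per step: exp(-r*dt) = 0.996257
Stock lattice S(k, j) with j the centered position index:
  k=0: S(0,+0) = 96.5300
  k=1: S(1,-1) = 75.7446; S(1,+0) = 96.5300; S(1,+1) = 123.0193
  k=2: S(2,-2) = 59.4348; S(2,-1) = 75.7446; S(2,+0) = 96.5300; S(2,+1) = 123.0193; S(2,+2) = 156.7776
Terminal payoffs V(N, j) = max(K - S_T, 0):
  V(2,-2) = 27.645218; V(2,-1) = 11.335432; V(2,+0) = 0.000000; V(2,+1) = 0.000000; V(2,+2) = 0.000000
Backward induction: V(k, j) = exp(-r*dt) * [p_u * V(k+1, j+1) + p_m * V(k+1, j) + p_d * V(k+1, j-1)]
  V(1,-1) = exp(-r*dt) * [p_u*0.000000 + p_m*11.335432 + p_d*27.645218] = 12.462540
  V(1,+0) = exp(-r*dt) * [p_u*0.000000 + p_m*0.000000 + p_d*11.335432] = 2.023046
  V(1,+1) = exp(-r*dt) * [p_u*0.000000 + p_m*0.000000 + p_d*0.000000] = 0.000000
  V(0,+0) = exp(-r*dt) * [p_u*0.000000 + p_m*2.023046 + p_d*12.462540] = 3.567852


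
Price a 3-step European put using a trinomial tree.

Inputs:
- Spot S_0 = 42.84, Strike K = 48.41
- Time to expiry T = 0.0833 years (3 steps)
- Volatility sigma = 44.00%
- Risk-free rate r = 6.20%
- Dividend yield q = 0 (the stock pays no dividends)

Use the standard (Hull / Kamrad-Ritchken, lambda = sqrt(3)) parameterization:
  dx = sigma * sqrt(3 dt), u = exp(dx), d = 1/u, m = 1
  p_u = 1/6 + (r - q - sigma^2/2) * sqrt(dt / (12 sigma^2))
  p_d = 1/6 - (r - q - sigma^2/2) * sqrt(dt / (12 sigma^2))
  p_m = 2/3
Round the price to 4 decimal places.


Answer: Price = V(0,0) = 5.7949

Derivation:
dt = T/N = 0.027767; dx = sigma*sqrt(3*dt) = 0.126992
u = exp(dx) = 1.135408; d = 1/u = 0.880741
p_u = 0.162862, p_m = 0.666667, p_d = 0.170471
Discount per step: exp(-r*dt) = 0.998280
Stock lattice S(k, j) with j the centered position index:
  k=0: S(0,+0) = 42.8400
  k=1: S(1,-1) = 37.7309; S(1,+0) = 42.8400; S(1,+1) = 48.6409
  k=2: S(2,-2) = 33.2312; S(2,-1) = 37.7309; S(2,+0) = 42.8400; S(2,+1) = 48.6409; S(2,+2) = 55.2272
  k=3: S(3,-3) = 29.2681; S(3,-2) = 33.2312; S(3,-1) = 37.7309; S(3,+0) = 42.8400; S(3,+1) = 48.6409; S(3,+2) = 55.2272; S(3,+3) = 62.7054
Terminal payoffs V(N, j) = max(K - S_T, 0):
  V(3,-3) = 19.141926; V(3,-2) = 15.178808; V(3,-1) = 10.679055; V(3,+0) = 5.570000; V(3,+1) = 0.000000; V(3,+2) = 0.000000; V(3,+3) = 0.000000
Backward induction: V(k, j) = exp(-r*dt) * [p_u * V(k+1, j+1) + p_m * V(k+1, j) + p_d * V(k+1, j-1)]
  V(2,-2) = exp(-r*dt) * [p_u*10.679055 + p_m*15.178808 + p_d*19.141926] = 15.095556
  V(2,-1) = exp(-r*dt) * [p_u*5.570000 + p_m*10.679055 + p_d*15.178808] = 10.595804
  V(2,+0) = exp(-r*dt) * [p_u*0.000000 + p_m*5.570000 + p_d*10.679055] = 5.524286
  V(2,+1) = exp(-r*dt) * [p_u*0.000000 + p_m*0.000000 + p_d*5.570000] = 0.947891
  V(2,+2) = exp(-r*dt) * [p_u*0.000000 + p_m*0.000000 + p_d*0.000000] = 0.000000
  V(1,-1) = exp(-r*dt) * [p_u*5.524286 + p_m*10.595804 + p_d*15.095556] = 10.518800
  V(1,+0) = exp(-r*dt) * [p_u*0.947891 + p_m*5.524286 + p_d*10.595804] = 5.633805
  V(1,+1) = exp(-r*dt) * [p_u*0.000000 + p_m*0.947891 + p_d*5.524286] = 1.570952
  V(0,+0) = exp(-r*dt) * [p_u*1.570952 + p_m*5.633805 + p_d*10.518800] = 5.794886
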